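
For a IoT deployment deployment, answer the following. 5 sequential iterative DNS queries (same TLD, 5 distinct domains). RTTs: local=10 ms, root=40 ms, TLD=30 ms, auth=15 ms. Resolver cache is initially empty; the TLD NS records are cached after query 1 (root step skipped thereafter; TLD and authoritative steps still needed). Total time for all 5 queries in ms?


Lookup 1 (cold cache): local + root + TLD + auth = 10 + 40 + 30 + 15 = 95 ms
Lookups 2..5 (TLD NS cached -> skip root; new domain -> still ask TLD and auth): local + TLD + auth = 10 + 30 + 15 = 55 ms each
Remaining 4 lookups: 4 * 55 = 220 ms
Total = 95 + 220 = 315 ms

315


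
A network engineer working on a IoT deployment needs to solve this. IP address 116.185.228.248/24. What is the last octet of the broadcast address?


Given: IP = 116.185.228.248, prefix = /24
Host bits = 32 - 24 = 8
Network last octet = 248 AND mask = 0
Host part size = 2^8 - 1 = 255
Broadcast last octet = 0 OR 255 = 255

255


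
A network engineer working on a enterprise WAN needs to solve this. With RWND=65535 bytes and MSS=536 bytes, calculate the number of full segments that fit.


Given: RWND = 65535 bytes, MSS = 536 bytes
Full segments = floor(RWND / MSS)
Full segments = floor(65535 / 536)
Full segments = floor(122.2668) = 122

122


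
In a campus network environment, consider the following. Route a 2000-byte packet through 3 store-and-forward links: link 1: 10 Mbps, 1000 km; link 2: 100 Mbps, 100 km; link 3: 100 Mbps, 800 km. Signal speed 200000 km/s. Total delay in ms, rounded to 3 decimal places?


Packet = 2000 bytes = 16000 bits. Store-and-forward: sum (t_trans + t_prop) per link.
Link 1: t_trans = 16000/(10*10^6) s = 1.6000 ms; t_prop = 1000/200000 s = 5.0000 ms; subtotal = 6.6000 ms
Link 2: t_trans = 16000/(100*10^6) s = 0.1600 ms; t_prop = 100/200000 s = 0.5000 ms; subtotal = 0.6600 ms
Link 3: t_trans = 16000/(100*10^6) s = 0.1600 ms; t_prop = 800/200000 s = 4.0000 ms; subtotal = 4.1600 ms
End-to-end = 6.6000 + 0.6600 + 4.1600 = 11.4200 ms -> 11.420 ms (3 dp)

11.420


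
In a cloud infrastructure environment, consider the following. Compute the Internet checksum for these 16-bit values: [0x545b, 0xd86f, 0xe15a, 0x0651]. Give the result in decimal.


Given words: [0x545b, 0xd86f, 0xe15a, 0x0651]
Step 1: Sum all words
Raw sum = 21595 + 55407 + 57690 + 1617 = 136309
Step 2: Fold carry: (5237 + 2) = 5239
One's complement = ~5239 & 0xFFFF = 60296

60296


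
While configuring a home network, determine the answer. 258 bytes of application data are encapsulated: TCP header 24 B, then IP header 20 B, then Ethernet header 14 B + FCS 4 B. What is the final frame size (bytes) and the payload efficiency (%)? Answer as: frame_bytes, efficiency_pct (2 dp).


TCP segment = 258 + 24 = 282 B
IP packet = 282 + 20 = 302 B
Ethernet frame = 302 + 14 + 4 = 320 B
Efficiency = app / frame = 258 / 320 = 0.806250 = 80.6250% -> 80.63% (2 dp)

320, 80.63


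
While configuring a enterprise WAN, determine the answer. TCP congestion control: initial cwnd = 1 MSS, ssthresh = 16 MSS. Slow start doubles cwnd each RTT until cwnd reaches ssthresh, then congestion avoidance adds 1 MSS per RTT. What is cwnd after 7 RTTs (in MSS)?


RTT 0: cwnd = 1 MSS (initial)
RTT 1: cwnd = 2 MSS (slow start, doubled)
RTT 2: cwnd = 4 MSS (slow start, doubled)
RTT 3: cwnd = 8 MSS (slow start, doubled)
RTT 4: cwnd = 16 MSS (slow start, doubled)
RTT 5: cwnd = 17 MSS (congestion avoidance, +1)
RTT 6: cwnd = 18 MSS (congestion avoidance, +1)
RTT 7: cwnd = 19 MSS (congestion avoidance, +1)

19


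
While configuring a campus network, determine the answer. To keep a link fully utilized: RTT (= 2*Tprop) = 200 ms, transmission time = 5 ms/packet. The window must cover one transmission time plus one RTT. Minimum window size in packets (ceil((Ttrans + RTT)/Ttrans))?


Given: Ttrans = 5 ms, RTT = 200 ms (= 2 * Tprop, Tprop = 100 ms)
Time until first ACK returns = Ttrans + RTT = 5 + 200 = 205 ms
Need W * Ttrans >= Ttrans + RTT  ->  W >= (Ttrans + RTT) / Ttrans
(Ttrans + RTT) / Ttrans = 205 / 5 = 41
W_min = ceil(41) = 41

41


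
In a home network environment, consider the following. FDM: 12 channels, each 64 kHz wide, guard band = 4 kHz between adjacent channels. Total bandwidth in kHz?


Given: 12 channels, 64 kHz each, guard = 4 kHz
Channel bandwidth = 12 * 64 = 768 kHz
Guard bands = 11 gaps * 4 kHz = 44 kHz
Total = 768 + 44 = 812 kHz

812


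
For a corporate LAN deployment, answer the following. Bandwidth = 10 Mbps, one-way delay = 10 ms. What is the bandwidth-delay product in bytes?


Given: bandwidth = 10 Mbps, delay = 10 ms
BDP in bits = 10 * 10^6 * 10 / 1000
BDP in bits = 100000
BDP in bytes = 100000 / 8 = 12500

12500


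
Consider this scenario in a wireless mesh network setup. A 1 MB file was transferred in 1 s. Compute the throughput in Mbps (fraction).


Given: file = 1 MB, time = 1 s
File in Mb = 1 * 8 = 8 Mb
Throughput = 8 / 1 Mbps
Throughput = 8 Mbps

8


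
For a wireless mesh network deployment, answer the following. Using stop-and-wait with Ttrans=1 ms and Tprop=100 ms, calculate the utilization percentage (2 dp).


Given: Ttrans = 1 ms, Tprop = 100 ms
RTT = 2 * Tprop = 2 * 100 = 200 ms
U = Ttrans / (Ttrans + RTT)
U = 1 / (1 + 200)
U = 1 / 201 = 0.004975
U% = 0.50%

0.50


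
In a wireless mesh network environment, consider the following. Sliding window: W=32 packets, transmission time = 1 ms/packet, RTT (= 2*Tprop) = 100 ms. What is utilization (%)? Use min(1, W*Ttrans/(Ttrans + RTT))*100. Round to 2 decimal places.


Given: W = 32, Ttrans = 1 ms, RTT = 100 ms (= 2 * Tprop, Tprop = 50 ms)
Cycle time = Ttrans + RTT = 1 + 100 = 101 ms (first packet sent until its ACK returns)
W * Ttrans = 32 * 1 = 32 ms of sending per cycle
W * Ttrans / (Ttrans + RTT) = 32 / 101 = 0.316832
U = min(1, 0.316832) = 0.316832
U% = 31.68%

31.68


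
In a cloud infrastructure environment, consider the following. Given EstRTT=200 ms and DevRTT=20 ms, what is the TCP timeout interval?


Given: EstRTT = 200 ms, DevRTT = 20 ms
Timeout = EstRTT + 4 * DevRTT
4 * DevRTT = 4 * 20 = 80
Timeout = 200 + 80 = 280 ms

280


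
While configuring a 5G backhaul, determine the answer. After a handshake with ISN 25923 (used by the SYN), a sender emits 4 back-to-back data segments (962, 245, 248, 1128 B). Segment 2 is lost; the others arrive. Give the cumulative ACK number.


SYN uses sequence number 25923; first data byte = ISN + 1 = 25924.
Segment 1: SEQ = 25924, len = 962 B, covers [25924, 26885]
Segment 2: SEQ = 26886, len = 245 B, covers [26886, 27130] [LOST]
Segment 3: SEQ = 27131, len = 248 B, covers [27131, 27378]
Segment 4: SEQ = 27379, len = 1128 B, covers [27379, 28506]
In-order data received: bytes [25924, 26885] (segments 1..1).
Segment 2 missing -> gap begins at byte 26886; later segments buffered out of order.
Cumulative ACK = next expected in-order byte = 25924 + 962 = 26886

26886


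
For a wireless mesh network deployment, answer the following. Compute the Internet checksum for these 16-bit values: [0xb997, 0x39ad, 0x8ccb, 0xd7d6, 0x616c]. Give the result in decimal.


Given words: [0xb997, 0x39ad, 0x8ccb, 0xd7d6, 0x616c]
Step 1: Sum all words
Raw sum = 47511 + 14765 + 36043 + 55254 + 24940 = 178513
Step 2: Fold carry: (47441 + 2) = 47443
One's complement = ~47443 & 0xFFFF = 18092

18092


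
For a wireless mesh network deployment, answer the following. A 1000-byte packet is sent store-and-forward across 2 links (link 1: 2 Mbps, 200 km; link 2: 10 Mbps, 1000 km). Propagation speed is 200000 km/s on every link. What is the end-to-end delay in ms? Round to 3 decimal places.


Packet = 1000 bytes = 8000 bits. Store-and-forward: sum (t_trans + t_prop) per link.
Link 1: t_trans = 8000/(2*10^6) s = 4.0000 ms; t_prop = 200/200000 s = 1.0000 ms; subtotal = 5.0000 ms
Link 2: t_trans = 8000/(10*10^6) s = 0.8000 ms; t_prop = 1000/200000 s = 5.0000 ms; subtotal = 5.8000 ms
End-to-end = 5.0000 + 5.8000 = 10.8000 ms -> 10.800 ms (3 dp)

10.800


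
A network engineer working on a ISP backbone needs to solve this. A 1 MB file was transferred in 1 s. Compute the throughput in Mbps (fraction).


Given: file = 1 MB, time = 1 s
File in Mb = 1 * 8 = 8 Mb
Throughput = 8 / 1 Mbps
Throughput = 8 Mbps

8


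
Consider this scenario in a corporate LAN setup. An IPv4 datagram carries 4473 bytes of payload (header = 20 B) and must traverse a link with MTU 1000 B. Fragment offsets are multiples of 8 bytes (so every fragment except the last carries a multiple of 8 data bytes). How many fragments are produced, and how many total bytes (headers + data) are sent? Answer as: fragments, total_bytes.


Max data per non-final fragment = floor((MTU - header)/8)*8 = floor((1000 - 20)/8)*8 = floor(980/8)*8 = 976 B
Final fragment needs no 8-byte alignment: it can carry up to MTU - header = 980 B
Non-final fragments needed = ceil((payload - 980) / 976) = ceil(3493/976) = ceil(3.5789) = 4
Number of fragments = 4 + 1 = 5
Fragment sizes (data): 4 * 976 B + 569 B (last, 569 <= 980 OK)
Total bytes sent = payload + n_frags * header = 4473 + 5*20 = 4473 + 100 = 4573 B

5, 4573


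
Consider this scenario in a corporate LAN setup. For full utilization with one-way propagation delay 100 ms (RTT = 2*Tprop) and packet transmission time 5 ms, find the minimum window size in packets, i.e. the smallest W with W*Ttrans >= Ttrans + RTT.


Given: Ttrans = 5 ms, RTT = 200 ms (= 2 * Tprop, Tprop = 100 ms)
Time until first ACK returns = Ttrans + RTT = 5 + 200 = 205 ms
Need W * Ttrans >= Ttrans + RTT  ->  W >= (Ttrans + RTT) / Ttrans
(Ttrans + RTT) / Ttrans = 205 / 5 = 41
W_min = ceil(41) = 41

41


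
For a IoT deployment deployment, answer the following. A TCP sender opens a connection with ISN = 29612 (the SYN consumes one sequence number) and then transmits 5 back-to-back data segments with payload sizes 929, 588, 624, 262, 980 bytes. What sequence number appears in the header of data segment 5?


The SYN occupies sequence number ISN = 29612, so the first data byte is ISN + 1 = 29613.
SEQ of data segment i = (ISN + 1) + sum of payload sizes of segments 1..i-1.
Segment 1: SEQ = 29613, payload = 929 bytes
Segment 2: SEQ = 30542, payload = 588 bytes
Segment 3: SEQ = 31130, payload = 624 bytes
Segment 4: SEQ = 31754, payload = 262 bytes
Segment 5: SEQ = 32016, payload = 980 bytes
SEQ of segment 5 = 29613 + 929 + 588 + 624 + 262 = 32016

32016


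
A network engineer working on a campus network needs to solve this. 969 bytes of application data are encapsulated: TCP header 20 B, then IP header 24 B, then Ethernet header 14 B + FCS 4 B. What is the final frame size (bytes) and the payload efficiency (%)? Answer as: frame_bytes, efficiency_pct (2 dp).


TCP segment = 969 + 20 = 989 B
IP packet = 989 + 24 = 1013 B
Ethernet frame = 1013 + 14 + 4 = 1031 B
Efficiency = app / frame = 969 / 1031 = 0.939864 = 93.9864% -> 93.99% (2 dp)

1031, 93.99


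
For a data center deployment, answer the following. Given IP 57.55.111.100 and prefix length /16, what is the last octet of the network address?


Given: IP = 57.55.111.100, prefix = /16
Subnet mask = 255.255.0.0
Last octet of IP: 100
Last octet of mask: 0
Network last octet = 100 AND 0 = 0

0


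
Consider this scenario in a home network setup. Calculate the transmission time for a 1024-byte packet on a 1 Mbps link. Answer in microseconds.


Given: packet = 1024 bytes, bandwidth = 1 Mbps
Packet in bits = 1024 * 8 = 8192 bits
Bandwidth = 1 * 10^6 = 1000000 bps
Time = 8192 / 1000000 seconds
Time in us = 8192 * 10^6 / 1000000 = 8192

8192


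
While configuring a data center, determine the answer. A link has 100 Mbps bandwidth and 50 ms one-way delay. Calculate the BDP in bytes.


Given: bandwidth = 100 Mbps, delay = 50 ms
BDP in bits = 100 * 10^6 * 50 / 1000
BDP in bits = 5000000
BDP in bytes = 5000000 / 8 = 625000

625000


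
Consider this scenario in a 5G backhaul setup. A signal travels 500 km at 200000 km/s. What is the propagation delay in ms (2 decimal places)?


Given: distance = 500 km, speed = 200000 km/s
Delay = distance / speed = 500 / 200000 seconds
Delay in ms = 500 * 1000 / 200000
Delay = 2.5000 ms
Rounded to 2 dp = 2.50 ms

2.50


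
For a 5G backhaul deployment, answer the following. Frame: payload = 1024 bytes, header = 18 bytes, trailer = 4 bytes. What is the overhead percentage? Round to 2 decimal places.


Given: payload = 1024 B, header = 18 B, trailer = 4 B
Overhead bytes = header + trailer = 18 + 4 = 22
Total frame = payload + overhead = 1024 + 22 = 1046
Overhead % = 22 / 1046 * 100 = 2.1033% -> 2.10% (2 dp)

2.10


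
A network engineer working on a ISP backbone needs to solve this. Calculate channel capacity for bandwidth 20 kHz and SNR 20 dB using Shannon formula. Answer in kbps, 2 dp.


Given: B = 20 kHz, SNR = 20 dB
SNR linear = 10^(20/10) = 100
1 + SNR = 101
log2(101) = 6.6582114828
C = 20 * 1000 * 6.6582114828 = 133164.2297 bps
C = 133.164230 kbps -> 133.16 kbps (2 dp)

133.16


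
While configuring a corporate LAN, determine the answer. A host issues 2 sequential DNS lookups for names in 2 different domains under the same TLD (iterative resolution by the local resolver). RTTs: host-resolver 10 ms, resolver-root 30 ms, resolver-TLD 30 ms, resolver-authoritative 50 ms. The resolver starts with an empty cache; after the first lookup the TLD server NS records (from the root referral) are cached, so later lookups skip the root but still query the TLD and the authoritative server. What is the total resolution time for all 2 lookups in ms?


Lookup 1 (cold cache): local + root + TLD + auth = 10 + 30 + 30 + 50 = 120 ms
Lookups 2..2 (TLD NS cached -> skip root; new domain -> still ask TLD and auth): local + TLD + auth = 10 + 30 + 50 = 90 ms each
Remaining 1 lookups: 1 * 90 = 90 ms
Total = 120 + 90 = 210 ms

210


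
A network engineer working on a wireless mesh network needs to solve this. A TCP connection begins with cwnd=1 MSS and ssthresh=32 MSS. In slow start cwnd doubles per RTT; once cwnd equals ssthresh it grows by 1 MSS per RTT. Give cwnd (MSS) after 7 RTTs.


RTT 0: cwnd = 1 MSS (initial)
RTT 1: cwnd = 2 MSS (slow start, doubled)
RTT 2: cwnd = 4 MSS (slow start, doubled)
RTT 3: cwnd = 8 MSS (slow start, doubled)
RTT 4: cwnd = 16 MSS (slow start, doubled)
RTT 5: cwnd = 32 MSS (slow start, doubled)
RTT 6: cwnd = 33 MSS (congestion avoidance, +1)
RTT 7: cwnd = 34 MSS (congestion avoidance, +1)

34


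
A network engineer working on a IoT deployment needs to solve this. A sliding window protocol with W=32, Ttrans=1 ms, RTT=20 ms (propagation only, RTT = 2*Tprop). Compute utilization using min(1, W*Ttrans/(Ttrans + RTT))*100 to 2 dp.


Given: W = 32, Ttrans = 1 ms, RTT = 20 ms (= 2 * Tprop, Tprop = 10 ms)
Cycle time = Ttrans + RTT = 1 + 20 = 21 ms (first packet sent until its ACK returns)
W * Ttrans = 32 * 1 = 32 ms of sending per cycle
W * Ttrans / (Ttrans + RTT) = 32 / 21 = 1.523810
U = min(1, 1.523810) = 1.000000
U% = 100.00%

100.00


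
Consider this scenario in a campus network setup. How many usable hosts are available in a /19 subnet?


Given: subnet mask /19
Host bits = 32 - 19 = 13
Total addresses = 2^13 = 8192
Usable hosts = 8192 - 2 (network + broadcast) = 8190

8190


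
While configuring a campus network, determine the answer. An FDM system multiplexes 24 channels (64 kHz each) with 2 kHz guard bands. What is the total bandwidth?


Given: 24 channels, 64 kHz each, guard = 2 kHz
Channel bandwidth = 24 * 64 = 1536 kHz
Guard bands = 23 gaps * 2 kHz = 46 kHz
Total = 1536 + 46 = 1582 kHz

1582


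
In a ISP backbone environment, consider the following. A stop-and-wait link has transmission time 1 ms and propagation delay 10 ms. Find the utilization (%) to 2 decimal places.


Given: Ttrans = 1 ms, Tprop = 10 ms
RTT = 2 * Tprop = 2 * 10 = 20 ms
U = Ttrans / (Ttrans + RTT)
U = 1 / (1 + 20)
U = 1 / 21 = 0.047619
U% = 4.76%

4.76


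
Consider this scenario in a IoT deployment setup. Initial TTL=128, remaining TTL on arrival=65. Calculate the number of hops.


Given: initial TTL = 128, received TTL = 65
Hops = initial TTL - received TTL
Hops = 128 - 65 = 63

63


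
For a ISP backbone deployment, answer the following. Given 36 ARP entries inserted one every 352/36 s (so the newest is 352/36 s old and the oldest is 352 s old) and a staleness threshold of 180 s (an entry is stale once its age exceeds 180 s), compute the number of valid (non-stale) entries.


Ages are k * 352/36 s for k = 1..36 (spacing = 9.7778 s).
Entry k is valid iff k * 352/36 <= 180 iff k <= 36 * 180 / 352 = 18.4091
n_valid = floor(18.4091) = 18
(n_stale = 36 - 18 = 18)

18


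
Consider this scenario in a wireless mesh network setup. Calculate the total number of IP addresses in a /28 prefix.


Given: CIDR prefix /28
Host bits = 32 - 28 = 4
Total addresses = 2^4 = 16

16


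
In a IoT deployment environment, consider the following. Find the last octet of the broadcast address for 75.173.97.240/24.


Given: IP = 75.173.97.240, prefix = /24
Host bits = 32 - 24 = 8
Network last octet = 240 AND mask = 0
Host part size = 2^8 - 1 = 255
Broadcast last octet = 0 OR 255 = 255

255


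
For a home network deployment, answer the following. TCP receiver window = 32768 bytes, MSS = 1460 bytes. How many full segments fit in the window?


Given: RWND = 32768 bytes, MSS = 1460 bytes
Full segments = floor(RWND / MSS)
Full segments = floor(32768 / 1460)
Full segments = floor(22.4438) = 22

22


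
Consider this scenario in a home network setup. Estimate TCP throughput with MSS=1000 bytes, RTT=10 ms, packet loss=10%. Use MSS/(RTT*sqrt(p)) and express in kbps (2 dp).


Given: MSS = 1000 bytes, RTT = 10 ms, loss = 10%
RTT in seconds = 10 / 1000 = 0.01
Loss rate = 10% = 0.1
sqrt(loss) = sqrt(0.1) = 0.316227766017
Throughput (bytes/s) = 1000 / (0.01 * 0.316227766017) = 316227.7660
Throughput (kbps) = 316227.7660 * 8 / 1000 = 2529.822128 -> 2529.82 kbps (2 dp)

2529.82


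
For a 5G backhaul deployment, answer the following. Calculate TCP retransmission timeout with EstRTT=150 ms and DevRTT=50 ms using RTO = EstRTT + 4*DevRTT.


Given: EstRTT = 150 ms, DevRTT = 50 ms
Timeout = EstRTT + 4 * DevRTT
4 * DevRTT = 4 * 50 = 200
Timeout = 150 + 200 = 350 ms

350


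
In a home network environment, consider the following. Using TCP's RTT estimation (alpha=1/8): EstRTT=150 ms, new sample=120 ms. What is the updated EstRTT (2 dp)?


Given: EstRTT = 150 ms, SampleRTT = 120 ms, alpha = 1/8
New EstRTT = (1 - alpha) * EstRTT + alpha * SampleRTT
(7/8) * 150 = 131.25
(1/8) * 120 = 15
New EstRTT = 131.25 + 15 = 146.25 ms -> 146.25 ms (2 dp)

146.25


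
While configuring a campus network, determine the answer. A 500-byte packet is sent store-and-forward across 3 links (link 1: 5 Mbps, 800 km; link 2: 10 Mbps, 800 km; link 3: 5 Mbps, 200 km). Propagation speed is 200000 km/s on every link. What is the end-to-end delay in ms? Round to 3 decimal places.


Packet = 500 bytes = 4000 bits. Store-and-forward: sum (t_trans + t_prop) per link.
Link 1: t_trans = 4000/(5*10^6) s = 0.8000 ms; t_prop = 800/200000 s = 4.0000 ms; subtotal = 4.8000 ms
Link 2: t_trans = 4000/(10*10^6) s = 0.4000 ms; t_prop = 800/200000 s = 4.0000 ms; subtotal = 4.4000 ms
Link 3: t_trans = 4000/(5*10^6) s = 0.8000 ms; t_prop = 200/200000 s = 1.0000 ms; subtotal = 1.8000 ms
End-to-end = 4.8000 + 4.4000 + 1.8000 = 11.0000 ms -> 11.000 ms (3 dp)

11.000


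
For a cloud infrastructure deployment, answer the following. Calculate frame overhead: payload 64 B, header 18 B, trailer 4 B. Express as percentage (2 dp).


Given: payload = 64 B, header = 18 B, trailer = 4 B
Overhead bytes = header + trailer = 18 + 4 = 22
Total frame = payload + overhead = 64 + 22 = 86
Overhead % = 22 / 86 * 100 = 25.5814% -> 25.58% (2 dp)

25.58


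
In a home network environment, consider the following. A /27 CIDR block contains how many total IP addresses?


Given: CIDR prefix /27
Host bits = 32 - 27 = 5
Total addresses = 2^5 = 32

32


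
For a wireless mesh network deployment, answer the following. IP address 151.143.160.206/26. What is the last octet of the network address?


Given: IP = 151.143.160.206, prefix = /26
Subnet mask = 255.255.255.192
Last octet of IP: 206
Last octet of mask: 192
Network last octet = 206 AND 192 = 192

192


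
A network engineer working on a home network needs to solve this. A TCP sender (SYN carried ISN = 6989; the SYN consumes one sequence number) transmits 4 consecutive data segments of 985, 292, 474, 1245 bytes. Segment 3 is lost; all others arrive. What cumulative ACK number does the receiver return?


SYN uses sequence number 6989; first data byte = ISN + 1 = 6990.
Segment 1: SEQ = 6990, len = 985 B, covers [6990, 7974]
Segment 2: SEQ = 7975, len = 292 B, covers [7975, 8266]
Segment 3: SEQ = 8267, len = 474 B, covers [8267, 8740] [LOST]
Segment 4: SEQ = 8741, len = 1245 B, covers [8741, 9985]
In-order data received: bytes [6990, 8266] (segments 1..2).
Segment 3 missing -> gap begins at byte 8267; later segments buffered out of order.
Cumulative ACK = next expected in-order byte = 6990 + 985 + 292 = 8267

8267


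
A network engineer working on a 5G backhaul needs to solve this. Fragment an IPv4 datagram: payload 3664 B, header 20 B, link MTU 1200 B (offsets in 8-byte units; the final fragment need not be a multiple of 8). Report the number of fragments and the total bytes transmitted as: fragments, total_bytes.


Max data per non-final fragment = floor((MTU - header)/8)*8 = floor((1200 - 20)/8)*8 = floor(1180/8)*8 = 1176 B
Final fragment needs no 8-byte alignment: it can carry up to MTU - header = 1180 B
Non-final fragments needed = ceil((payload - 1180) / 1176) = ceil(2484/1176) = ceil(2.1122) = 3
Number of fragments = 3 + 1 = 4
Fragment sizes (data): 3 * 1176 B + 136 B (last, 136 <= 1180 OK)
Total bytes sent = payload + n_frags * header = 3664 + 4*20 = 3664 + 80 = 3744 B

4, 3744


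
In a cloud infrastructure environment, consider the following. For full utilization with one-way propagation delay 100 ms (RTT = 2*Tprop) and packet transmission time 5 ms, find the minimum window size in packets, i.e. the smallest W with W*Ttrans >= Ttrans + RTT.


Given: Ttrans = 5 ms, RTT = 200 ms (= 2 * Tprop, Tprop = 100 ms)
Time until first ACK returns = Ttrans + RTT = 5 + 200 = 205 ms
Need W * Ttrans >= Ttrans + RTT  ->  W >= (Ttrans + RTT) / Ttrans
(Ttrans + RTT) / Ttrans = 205 / 5 = 41
W_min = ceil(41) = 41

41


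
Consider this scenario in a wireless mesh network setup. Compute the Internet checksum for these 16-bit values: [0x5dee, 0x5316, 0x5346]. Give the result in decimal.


Given words: [0x5dee, 0x5316, 0x5346]
Step 1: Sum all words
Raw sum = 24046 + 21270 + 21318 = 66634
Step 2: Fold carry: (1098 + 1) = 1099
One's complement = ~1099 & 0xFFFF = 64436

64436


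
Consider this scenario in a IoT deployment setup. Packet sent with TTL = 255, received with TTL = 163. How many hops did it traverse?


Given: initial TTL = 255, received TTL = 163
Hops = initial TTL - received TTL
Hops = 255 - 163 = 92

92


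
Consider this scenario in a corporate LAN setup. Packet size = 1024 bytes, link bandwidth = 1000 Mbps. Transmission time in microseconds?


Given: packet = 1024 bytes, bandwidth = 1000 Mbps
Packet in bits = 1024 * 8 = 8192 bits
Bandwidth = 1000 * 10^6 = 1000000000 bps
Time = 8192 / 1000000000 seconds
Time in us = 8192 * 10^6 / 1000000000 = 8.192

8.192


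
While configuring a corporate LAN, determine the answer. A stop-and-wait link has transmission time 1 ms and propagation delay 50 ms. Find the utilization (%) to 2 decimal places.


Given: Ttrans = 1 ms, Tprop = 50 ms
RTT = 2 * Tprop = 2 * 50 = 100 ms
U = Ttrans / (Ttrans + RTT)
U = 1 / (1 + 100)
U = 1 / 101 = 0.009901
U% = 0.99%

0.99


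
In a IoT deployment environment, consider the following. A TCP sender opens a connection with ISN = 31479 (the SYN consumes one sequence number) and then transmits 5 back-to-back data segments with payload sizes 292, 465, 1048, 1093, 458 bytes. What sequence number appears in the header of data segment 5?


The SYN occupies sequence number ISN = 31479, so the first data byte is ISN + 1 = 31480.
SEQ of data segment i = (ISN + 1) + sum of payload sizes of segments 1..i-1.
Segment 1: SEQ = 31480, payload = 292 bytes
Segment 2: SEQ = 31772, payload = 465 bytes
Segment 3: SEQ = 32237, payload = 1048 bytes
Segment 4: SEQ = 33285, payload = 1093 bytes
Segment 5: SEQ = 34378, payload = 458 bytes
SEQ of segment 5 = 31480 + 292 + 465 + 1048 + 1093 = 34378

34378


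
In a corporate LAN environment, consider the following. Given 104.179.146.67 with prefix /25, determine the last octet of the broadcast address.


Given: IP = 104.179.146.67, prefix = /25
Host bits = 32 - 25 = 7
Network last octet = 67 AND mask = 0
Host part size = 2^7 - 1 = 127
Broadcast last octet = 0 OR 127 = 127

127


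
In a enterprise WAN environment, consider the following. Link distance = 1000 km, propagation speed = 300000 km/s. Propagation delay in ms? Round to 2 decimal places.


Given: distance = 1000 km, speed = 300000 km/s
Delay = distance / speed = 1000 / 300000 seconds
Delay in ms = 1000 * 1000 / 300000
Delay = 3.3333 ms
Rounded to 2 dp = 3.33 ms

3.33


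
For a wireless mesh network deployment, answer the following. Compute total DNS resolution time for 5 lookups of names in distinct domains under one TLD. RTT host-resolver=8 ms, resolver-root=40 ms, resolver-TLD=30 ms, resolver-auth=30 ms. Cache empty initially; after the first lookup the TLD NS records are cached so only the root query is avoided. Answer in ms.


Lookup 1 (cold cache): local + root + TLD + auth = 8 + 40 + 30 + 30 = 108 ms
Lookups 2..5 (TLD NS cached -> skip root; new domain -> still ask TLD and auth): local + TLD + auth = 8 + 30 + 30 = 68 ms each
Remaining 4 lookups: 4 * 68 = 272 ms
Total = 108 + 272 = 380 ms

380


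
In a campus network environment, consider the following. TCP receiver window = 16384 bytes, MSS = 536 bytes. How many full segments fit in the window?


Given: RWND = 16384 bytes, MSS = 536 bytes
Full segments = floor(RWND / MSS)
Full segments = floor(16384 / 536)
Full segments = floor(30.5672) = 30

30


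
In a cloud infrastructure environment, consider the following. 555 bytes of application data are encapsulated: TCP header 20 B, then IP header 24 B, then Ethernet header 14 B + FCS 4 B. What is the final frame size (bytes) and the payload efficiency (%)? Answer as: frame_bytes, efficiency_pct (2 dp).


TCP segment = 555 + 20 = 575 B
IP packet = 575 + 24 = 599 B
Ethernet frame = 599 + 14 + 4 = 617 B
Efficiency = app / frame = 555 / 617 = 0.899514 = 89.9514% -> 89.95% (2 dp)

617, 89.95


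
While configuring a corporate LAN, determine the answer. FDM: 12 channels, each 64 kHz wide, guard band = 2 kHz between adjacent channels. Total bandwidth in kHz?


Given: 12 channels, 64 kHz each, guard = 2 kHz
Channel bandwidth = 12 * 64 = 768 kHz
Guard bands = 11 gaps * 2 kHz = 22 kHz
Total = 768 + 22 = 790 kHz

790


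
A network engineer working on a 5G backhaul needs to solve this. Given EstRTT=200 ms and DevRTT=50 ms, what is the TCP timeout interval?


Given: EstRTT = 200 ms, DevRTT = 50 ms
Timeout = EstRTT + 4 * DevRTT
4 * DevRTT = 4 * 50 = 200
Timeout = 200 + 200 = 400 ms

400


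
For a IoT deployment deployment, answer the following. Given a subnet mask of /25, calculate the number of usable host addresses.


Given: subnet mask /25
Host bits = 32 - 25 = 7
Total addresses = 2^7 = 128
Usable hosts = 128 - 2 (network + broadcast) = 126

126


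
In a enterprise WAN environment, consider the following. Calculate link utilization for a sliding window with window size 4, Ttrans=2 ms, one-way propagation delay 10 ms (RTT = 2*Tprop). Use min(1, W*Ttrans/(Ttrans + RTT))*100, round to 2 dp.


Given: W = 4, Ttrans = 2 ms, RTT = 20 ms (= 2 * Tprop, Tprop = 10 ms)
Cycle time = Ttrans + RTT = 2 + 20 = 22 ms (first packet sent until its ACK returns)
W * Ttrans = 4 * 2 = 8 ms of sending per cycle
W * Ttrans / (Ttrans + RTT) = 8 / 22 = 0.363636
U = min(1, 0.363636) = 0.363636
U% = 36.36%

36.36


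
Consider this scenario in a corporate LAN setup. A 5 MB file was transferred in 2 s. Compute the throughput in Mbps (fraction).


Given: file = 5 MB, time = 2 s
File in Mb = 5 * 8 = 40 Mb
Throughput = 40 / 2 Mbps
Throughput = 20 Mbps

20


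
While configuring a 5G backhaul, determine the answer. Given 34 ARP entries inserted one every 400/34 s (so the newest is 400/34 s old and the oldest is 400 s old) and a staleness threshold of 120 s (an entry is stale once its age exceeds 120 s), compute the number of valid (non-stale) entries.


Ages are k * 400/34 s for k = 1..34 (spacing = 11.7647 s).
Entry k is valid iff k * 400/34 <= 120 iff k <= 34 * 120 / 400 = 10.2000
n_valid = floor(10.2000) = 10
(n_stale = 34 - 10 = 24)

10


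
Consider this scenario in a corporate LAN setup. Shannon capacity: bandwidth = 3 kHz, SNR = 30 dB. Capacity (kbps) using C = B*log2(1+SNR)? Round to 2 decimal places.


Given: B = 3 kHz, SNR = 30 dB
SNR linear = 10^(30/10) = 1000
1 + SNR = 1001
log2(1001) = 9.9672262588
C = 3 * 1000 * 9.9672262588 = 29901.6788 bps
C = 29.901679 kbps -> 29.90 kbps (2 dp)

29.90


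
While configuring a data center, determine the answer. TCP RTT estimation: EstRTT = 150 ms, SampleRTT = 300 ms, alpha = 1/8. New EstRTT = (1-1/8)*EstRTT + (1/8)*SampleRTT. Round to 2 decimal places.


Given: EstRTT = 150 ms, SampleRTT = 300 ms, alpha = 1/8
New EstRTT = (1 - alpha) * EstRTT + alpha * SampleRTT
(7/8) * 150 = 131.25
(1/8) * 300 = 37.5
New EstRTT = 131.25 + 37.5 = 168.75 ms -> 168.75 ms (2 dp)

168.75


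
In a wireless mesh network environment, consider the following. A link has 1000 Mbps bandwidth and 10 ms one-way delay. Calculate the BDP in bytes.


Given: bandwidth = 1000 Mbps, delay = 10 ms
BDP in bits = 1000 * 10^6 * 10 / 1000
BDP in bits = 10000000
BDP in bytes = 10000000 / 8 = 1250000

1250000


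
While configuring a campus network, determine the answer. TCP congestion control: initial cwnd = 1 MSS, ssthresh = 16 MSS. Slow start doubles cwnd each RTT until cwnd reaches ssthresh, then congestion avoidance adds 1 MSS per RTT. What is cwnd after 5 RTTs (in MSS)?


RTT 0: cwnd = 1 MSS (initial)
RTT 1: cwnd = 2 MSS (slow start, doubled)
RTT 2: cwnd = 4 MSS (slow start, doubled)
RTT 3: cwnd = 8 MSS (slow start, doubled)
RTT 4: cwnd = 16 MSS (slow start, doubled)
RTT 5: cwnd = 17 MSS (congestion avoidance, +1)

17


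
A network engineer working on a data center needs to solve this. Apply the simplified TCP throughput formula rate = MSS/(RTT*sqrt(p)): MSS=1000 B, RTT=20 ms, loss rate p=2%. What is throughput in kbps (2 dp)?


Given: MSS = 1000 bytes, RTT = 20 ms, loss = 2%
RTT in seconds = 20 / 1000 = 0.02
Loss rate = 2% = 0.02
sqrt(loss) = sqrt(0.02) = 0.141421356237
Throughput (bytes/s) = 1000 / (0.02 * 0.141421356237) = 353553.3906
Throughput (kbps) = 353553.3906 * 8 / 1000 = 2828.427125 -> 2828.43 kbps (2 dp)

2828.43


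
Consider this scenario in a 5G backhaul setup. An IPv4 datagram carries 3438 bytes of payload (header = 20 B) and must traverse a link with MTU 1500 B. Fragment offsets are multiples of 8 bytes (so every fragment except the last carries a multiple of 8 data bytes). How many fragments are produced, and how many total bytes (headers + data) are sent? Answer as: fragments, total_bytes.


Max data per non-final fragment = floor((MTU - header)/8)*8 = floor((1500 - 20)/8)*8 = floor(1480/8)*8 = 1480 B
Final fragment needs no 8-byte alignment: it can carry up to MTU - header = 1480 B
Non-final fragments needed = ceil((payload - 1480) / 1480) = ceil(1958/1480) = ceil(1.3230) = 2
Number of fragments = 2 + 1 = 3
Fragment sizes (data): 2 * 1480 B + 478 B (last, 478 <= 1480 OK)
Total bytes sent = payload + n_frags * header = 3438 + 3*20 = 3438 + 60 = 3498 B

3, 3498


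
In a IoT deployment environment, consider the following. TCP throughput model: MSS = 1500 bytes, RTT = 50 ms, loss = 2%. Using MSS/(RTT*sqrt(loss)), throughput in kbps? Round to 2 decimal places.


Given: MSS = 1500 bytes, RTT = 50 ms, loss = 2%
RTT in seconds = 50 / 1000 = 0.05
Loss rate = 2% = 0.02
sqrt(loss) = sqrt(0.02) = 0.141421356237
Throughput (bytes/s) = 1500 / (0.05 * 0.141421356237) = 212132.0344
Throughput (kbps) = 212132.0344 * 8 / 1000 = 1697.056275 -> 1697.06 kbps (2 dp)

1697.06


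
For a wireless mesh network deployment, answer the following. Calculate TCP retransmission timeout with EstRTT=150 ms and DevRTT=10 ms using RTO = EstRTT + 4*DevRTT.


Given: EstRTT = 150 ms, DevRTT = 10 ms
Timeout = EstRTT + 4 * DevRTT
4 * DevRTT = 4 * 10 = 40
Timeout = 150 + 40 = 190 ms

190


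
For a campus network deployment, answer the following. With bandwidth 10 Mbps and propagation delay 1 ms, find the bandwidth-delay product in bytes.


Given: bandwidth = 10 Mbps, delay = 1 ms
BDP in bits = 10 * 10^6 * 1 / 1000
BDP in bits = 10000
BDP in bytes = 10000 / 8 = 1250

1250


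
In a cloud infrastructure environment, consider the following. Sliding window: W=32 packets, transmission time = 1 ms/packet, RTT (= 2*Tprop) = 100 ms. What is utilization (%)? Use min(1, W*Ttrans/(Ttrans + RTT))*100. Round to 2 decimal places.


Given: W = 32, Ttrans = 1 ms, RTT = 100 ms (= 2 * Tprop, Tprop = 50 ms)
Cycle time = Ttrans + RTT = 1 + 100 = 101 ms (first packet sent until its ACK returns)
W * Ttrans = 32 * 1 = 32 ms of sending per cycle
W * Ttrans / (Ttrans + RTT) = 32 / 101 = 0.316832
U = min(1, 0.316832) = 0.316832
U% = 31.68%

31.68


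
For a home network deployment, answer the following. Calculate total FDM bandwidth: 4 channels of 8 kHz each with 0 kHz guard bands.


Given: 4 channels, 8 kHz each, guard = 0 kHz
Channel bandwidth = 4 * 8 = 32 kHz
Guard bands = 3 gaps * 0 kHz = 0 kHz
Total = 32 + 0 = 32 kHz

32


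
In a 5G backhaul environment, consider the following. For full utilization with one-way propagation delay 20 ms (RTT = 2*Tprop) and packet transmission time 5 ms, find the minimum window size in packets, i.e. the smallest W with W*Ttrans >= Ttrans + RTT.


Given: Ttrans = 5 ms, RTT = 40 ms (= 2 * Tprop, Tprop = 20 ms)
Time until first ACK returns = Ttrans + RTT = 5 + 40 = 45 ms
Need W * Ttrans >= Ttrans + RTT  ->  W >= (Ttrans + RTT) / Ttrans
(Ttrans + RTT) / Ttrans = 45 / 5 = 9
W_min = ceil(9) = 9

9


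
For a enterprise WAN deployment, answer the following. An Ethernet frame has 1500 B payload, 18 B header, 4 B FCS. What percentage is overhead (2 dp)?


Given: payload = 1500 B, header = 18 B, trailer = 4 B
Overhead bytes = header + trailer = 18 + 4 = 22
Total frame = payload + overhead = 1500 + 22 = 1522
Overhead % = 22 / 1522 * 100 = 1.4455% -> 1.45% (2 dp)

1.45


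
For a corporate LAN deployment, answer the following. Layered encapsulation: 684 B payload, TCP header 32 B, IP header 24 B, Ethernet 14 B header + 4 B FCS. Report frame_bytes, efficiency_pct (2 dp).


TCP segment = 684 + 32 = 716 B
IP packet = 716 + 24 = 740 B
Ethernet frame = 740 + 14 + 4 = 758 B
Efficiency = app / frame = 684 / 758 = 0.902375 = 90.2375% -> 90.24% (2 dp)

758, 90.24


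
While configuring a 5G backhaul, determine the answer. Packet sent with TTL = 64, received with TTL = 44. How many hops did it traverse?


Given: initial TTL = 64, received TTL = 44
Hops = initial TTL - received TTL
Hops = 64 - 44 = 20

20


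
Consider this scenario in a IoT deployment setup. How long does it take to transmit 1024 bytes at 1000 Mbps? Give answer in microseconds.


Given: packet = 1024 bytes, bandwidth = 1000 Mbps
Packet in bits = 1024 * 8 = 8192 bits
Bandwidth = 1000 * 10^6 = 1000000000 bps
Time = 8192 / 1000000000 seconds
Time in us = 8192 * 10^6 / 1000000000 = 8.192

8.192


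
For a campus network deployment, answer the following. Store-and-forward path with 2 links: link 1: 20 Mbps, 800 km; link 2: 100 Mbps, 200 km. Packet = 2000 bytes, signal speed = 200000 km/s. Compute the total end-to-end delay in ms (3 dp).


Packet = 2000 bytes = 16000 bits. Store-and-forward: sum (t_trans + t_prop) per link.
Link 1: t_trans = 16000/(20*10^6) s = 0.8000 ms; t_prop = 800/200000 s = 4.0000 ms; subtotal = 4.8000 ms
Link 2: t_trans = 16000/(100*10^6) s = 0.1600 ms; t_prop = 200/200000 s = 1.0000 ms; subtotal = 1.1600 ms
End-to-end = 4.8000 + 1.1600 = 5.9600 ms -> 5.960 ms (3 dp)

5.960


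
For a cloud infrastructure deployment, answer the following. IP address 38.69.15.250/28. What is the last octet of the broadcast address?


Given: IP = 38.69.15.250, prefix = /28
Host bits = 32 - 28 = 4
Network last octet = 250 AND mask = 240
Host part size = 2^4 - 1 = 15
Broadcast last octet = 240 OR 15 = 255

255


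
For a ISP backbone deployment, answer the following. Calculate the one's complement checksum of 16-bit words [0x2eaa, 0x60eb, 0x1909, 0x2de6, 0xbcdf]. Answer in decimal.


Given words: [0x2eaa, 0x60eb, 0x1909, 0x2de6, 0xbcdf]
Step 1: Sum all words
Raw sum = 11946 + 24811 + 6409 + 11750 + 48351 = 103267
Step 2: Fold carry: (37731 + 1) = 37732
One's complement = ~37732 & 0xFFFF = 27803

27803


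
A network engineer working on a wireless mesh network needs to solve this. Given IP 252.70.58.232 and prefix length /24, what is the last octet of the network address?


Given: IP = 252.70.58.232, prefix = /24
Subnet mask = 255.255.255.0
Last octet of IP: 232
Last octet of mask: 0
Network last octet = 232 AND 0 = 0

0


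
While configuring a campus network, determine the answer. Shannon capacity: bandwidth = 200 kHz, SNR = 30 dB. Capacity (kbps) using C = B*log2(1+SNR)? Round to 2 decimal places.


Given: B = 200 kHz, SNR = 30 dB
SNR linear = 10^(30/10) = 1000
1 + SNR = 1001
log2(1001) = 9.9672262588
C = 200 * 1000 * 9.9672262588 = 1993445.2518 bps
C = 1993.445252 kbps -> 1993.45 kbps (2 dp)

1993.45


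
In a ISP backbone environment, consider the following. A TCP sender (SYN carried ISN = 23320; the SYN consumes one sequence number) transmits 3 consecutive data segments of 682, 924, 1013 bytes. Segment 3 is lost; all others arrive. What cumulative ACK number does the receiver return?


SYN uses sequence number 23320; first data byte = ISN + 1 = 23321.
Segment 1: SEQ = 23321, len = 682 B, covers [23321, 24002]
Segment 2: SEQ = 24003, len = 924 B, covers [24003, 24926]
Segment 3: SEQ = 24927, len = 1013 B, covers [24927, 25939] [LOST]
In-order data received: bytes [23321, 24926] (segments 1..2).
Segment 3 missing -> gap begins at byte 24927.
Cumulative ACK = next expected in-order byte = 23321 + 682 + 924 = 24927

24927


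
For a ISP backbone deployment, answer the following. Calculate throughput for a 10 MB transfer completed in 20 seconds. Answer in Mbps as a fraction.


Given: file = 10 MB, time = 20 s
File in Mb = 10 * 8 = 80 Mb
Throughput = 80 / 20 Mbps
Throughput = 4 Mbps

4


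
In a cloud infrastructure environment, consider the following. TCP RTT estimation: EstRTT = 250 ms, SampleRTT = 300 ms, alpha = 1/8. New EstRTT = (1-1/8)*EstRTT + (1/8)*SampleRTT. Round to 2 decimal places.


Given: EstRTT = 250 ms, SampleRTT = 300 ms, alpha = 1/8
New EstRTT = (1 - alpha) * EstRTT + alpha * SampleRTT
(7/8) * 250 = 218.75
(1/8) * 300 = 37.5
New EstRTT = 218.75 + 37.5 = 256.25 ms -> 256.25 ms (2 dp)

256.25


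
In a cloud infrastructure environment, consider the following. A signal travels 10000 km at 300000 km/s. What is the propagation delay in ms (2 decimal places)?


Given: distance = 10000 km, speed = 300000 km/s
Delay = distance / speed = 10000 / 300000 seconds
Delay in ms = 10000 * 1000 / 300000
Delay = 33.3333 ms
Rounded to 2 dp = 33.33 ms

33.33


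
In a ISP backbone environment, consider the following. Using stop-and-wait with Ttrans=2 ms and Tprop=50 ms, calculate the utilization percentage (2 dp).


Given: Ttrans = 2 ms, Tprop = 50 ms
RTT = 2 * Tprop = 2 * 50 = 100 ms
U = Ttrans / (Ttrans + RTT)
U = 2 / (2 + 100)
U = 2 / 102 = 0.019608
U% = 1.96%

1.96


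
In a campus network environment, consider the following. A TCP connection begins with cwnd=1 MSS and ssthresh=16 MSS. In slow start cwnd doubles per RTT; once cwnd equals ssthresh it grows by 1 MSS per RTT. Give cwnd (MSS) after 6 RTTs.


RTT 0: cwnd = 1 MSS (initial)
RTT 1: cwnd = 2 MSS (slow start, doubled)
RTT 2: cwnd = 4 MSS (slow start, doubled)
RTT 3: cwnd = 8 MSS (slow start, doubled)
RTT 4: cwnd = 16 MSS (slow start, doubled)
RTT 5: cwnd = 17 MSS (congestion avoidance, +1)
RTT 6: cwnd = 18 MSS (congestion avoidance, +1)

18
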